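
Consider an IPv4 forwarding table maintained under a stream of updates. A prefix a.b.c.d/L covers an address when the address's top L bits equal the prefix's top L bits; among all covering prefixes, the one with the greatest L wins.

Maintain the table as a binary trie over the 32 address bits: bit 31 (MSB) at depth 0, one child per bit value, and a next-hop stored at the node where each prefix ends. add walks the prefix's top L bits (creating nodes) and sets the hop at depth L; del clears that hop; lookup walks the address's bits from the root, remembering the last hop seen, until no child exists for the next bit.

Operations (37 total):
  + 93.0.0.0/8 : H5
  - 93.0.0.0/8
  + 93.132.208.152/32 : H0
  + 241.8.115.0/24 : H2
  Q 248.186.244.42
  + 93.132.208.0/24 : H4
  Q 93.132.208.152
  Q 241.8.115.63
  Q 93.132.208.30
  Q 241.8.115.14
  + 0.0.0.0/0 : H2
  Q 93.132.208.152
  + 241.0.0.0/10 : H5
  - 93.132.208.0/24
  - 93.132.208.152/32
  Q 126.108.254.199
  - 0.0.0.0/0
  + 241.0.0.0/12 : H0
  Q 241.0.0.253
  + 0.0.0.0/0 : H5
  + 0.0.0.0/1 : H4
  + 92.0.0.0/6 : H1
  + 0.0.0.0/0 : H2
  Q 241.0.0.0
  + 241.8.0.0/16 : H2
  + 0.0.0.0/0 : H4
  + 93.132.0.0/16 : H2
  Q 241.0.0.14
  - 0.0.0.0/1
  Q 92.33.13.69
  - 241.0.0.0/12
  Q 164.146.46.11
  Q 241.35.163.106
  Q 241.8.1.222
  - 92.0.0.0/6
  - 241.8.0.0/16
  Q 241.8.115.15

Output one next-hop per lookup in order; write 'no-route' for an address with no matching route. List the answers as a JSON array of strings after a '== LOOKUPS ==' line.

Trace:
  + 93.0.0.0/8 (H5) depth=8
  del 93.0.0.0/8 (clear depth 8)
  + 93.132.208.152/32 (H0) depth=32
  + 241.8.115.0/24 (H2) depth=24
  Q 248.186.244.42: descend 1111 ; hops seen [∅] ; pick no-route
  + 93.132.208.0/24 (H4) depth=24
  Q 93.132.208.152: descend 01011101100001001101000010011000 ; hops seen [H4,H0] ; pick H0
  Q 241.8.115.63: descend 111100010000100001110011 ; hops seen [H2] ; pick H2
  Q 93.132.208.30: descend 010111011000010011010000 ; hops seen [H4] ; pick H4
  Q 241.8.115.14: descend 111100010000100001110011 ; hops seen [H2] ; pick H2
  + 0.0.0.0/0 (H2) depth=0
  Q 93.132.208.152: descend 01011101100001001101000010011000 ; hops seen [H2,H4,H0] ; pick H0
  + 241.0.0.0/10 (H5) depth=10
  del 93.132.208.0/24 (clear depth 24)
  del 93.132.208.152/32 (clear depth 32)
  Q 126.108.254.199: descend 01 ; hops seen [H2] ; pick H2
  del 0.0.0.0/0 (clear depth 0)
  + 241.0.0.0/12 (H0) depth=12
  Q 241.0.0.253: descend 111100010000 ; hops seen [H5,H0] ; pick H0
  + 0.0.0.0/0 (H5) depth=0
  + 0.0.0.0/1 (H4) depth=1
  + 92.0.0.0/6 (H1) depth=6
  + 0.0.0.0/0 (H2) depth=0
  Q 241.0.0.0: descend 111100010000 ; hops seen [H2,H5,H0] ; pick H0
  + 241.8.0.0/16 (H2) depth=16
  + 0.0.0.0/0 (H4) depth=0
  + 93.132.0.0/16 (H2) depth=16
  Q 241.0.0.14: descend 111100010000 ; hops seen [H4,H5,H0] ; pick H0
  del 0.0.0.0/1 (clear depth 1)
  Q 92.33.13.69: descend 0101110 ; hops seen [H4,H1] ; pick H1
  del 241.0.0.0/12 (clear depth 12)
  Q 164.146.46.11: descend 1 ; hops seen [H4] ; pick H4
  Q 241.35.163.106: descend 1111000100 ; hops seen [H4,H5] ; pick H5
  Q 241.8.1.222: descend 11110001000010000 ; hops seen [H4,H5,H2] ; pick H2
  del 92.0.0.0/6 (clear depth 6)
  del 241.8.0.0/16 (clear depth 16)
  Q 241.8.115.15: descend 111100010000100001110011 ; hops seen [H4,H5,H2] ; pick H2

== LOOKUPS ==
["no-route","H0","H2","H4","H2","H0","H2","H0","H0","H0","H1","H4","H5","H2","H2"]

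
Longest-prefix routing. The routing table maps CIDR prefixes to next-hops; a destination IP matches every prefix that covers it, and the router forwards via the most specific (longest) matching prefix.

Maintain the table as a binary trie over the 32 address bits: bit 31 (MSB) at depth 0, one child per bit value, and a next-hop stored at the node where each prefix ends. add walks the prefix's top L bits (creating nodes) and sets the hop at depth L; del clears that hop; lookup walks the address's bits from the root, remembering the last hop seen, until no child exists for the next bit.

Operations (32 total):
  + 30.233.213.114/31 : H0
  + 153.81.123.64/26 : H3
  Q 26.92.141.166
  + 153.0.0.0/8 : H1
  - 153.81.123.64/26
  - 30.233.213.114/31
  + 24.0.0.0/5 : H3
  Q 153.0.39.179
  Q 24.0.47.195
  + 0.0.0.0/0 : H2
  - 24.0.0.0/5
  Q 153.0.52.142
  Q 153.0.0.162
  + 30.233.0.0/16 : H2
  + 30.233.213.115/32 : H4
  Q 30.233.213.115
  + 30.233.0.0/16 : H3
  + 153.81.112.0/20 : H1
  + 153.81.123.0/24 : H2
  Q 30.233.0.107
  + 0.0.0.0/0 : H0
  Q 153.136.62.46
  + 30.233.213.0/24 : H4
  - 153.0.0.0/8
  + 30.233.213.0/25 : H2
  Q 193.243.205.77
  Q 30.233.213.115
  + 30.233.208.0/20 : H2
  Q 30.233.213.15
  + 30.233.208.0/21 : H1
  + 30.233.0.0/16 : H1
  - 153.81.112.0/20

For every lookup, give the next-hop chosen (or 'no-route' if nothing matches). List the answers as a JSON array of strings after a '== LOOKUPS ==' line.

Trace:
  + 30.233.213.114/31 (H0) depth=31
  + 153.81.123.64/26 (H3) depth=26
  Q 26.92.141.166: descend 00011 ; hops seen [∅] ; pick no-route
  + 153.0.0.0/8 (H1) depth=8
  - 153.81.123.64/26 clear@26
  - 30.233.213.114/31 clear@31
  + 24.0.0.0/5 (H3) depth=5
  Q 153.0.39.179: descend 100110010 ; hops seen [H1] ; pick H1
  Q 24.0.47.195: descend 00011 ; hops seen [H3] ; pick H3
  + 0.0.0.0/0 (H2) depth=0
  - 24.0.0.0/5 clear@5
  Q 153.0.52.142: descend 100110010 ; hops seen [H2,H1] ; pick H1
  Q 153.0.0.162: descend 100110010 ; hops seen [H2,H1] ; pick H1
  + 30.233.0.0/16 (H2) depth=16
  + 30.233.213.115/32 (H4) depth=32
  Q 30.233.213.115: descend 00011110111010011101010101110011 ; hops seen [H2,H2,H4] ; pick H4
  + 30.233.0.0/16 (H3) depth=16
  + 153.81.112.0/20 (H1) depth=20
  + 153.81.123.0/24 (H2) depth=24
  Q 30.233.0.107: descend 0001111011101001 ; hops seen [H2,H3] ; pick H3
  + 0.0.0.0/0 (H0) depth=0
  Q 153.136.62.46: descend 10011001 ; hops seen [H0,H1] ; pick H1
  + 30.233.213.0/24 (H4) depth=24
  - 153.0.0.0/8 clear@8
  + 30.233.213.0/25 (H2) depth=25
  Q 193.243.205.77: descend 1 ; hops seen [H0] ; pick H0
  Q 30.233.213.115: descend 00011110111010011101010101110011 ; hops seen [H0,H3,H4,H2,H4] ; pick H4
  + 30.233.208.0/20 (H2) depth=20
  Q 30.233.213.15: descend 0001111011101001110101010 ; hops seen [H0,H3,H2,H4,H2] ; pick H2
  + 30.233.208.0/21 (H1) depth=21
  + 30.233.0.0/16 (H1) depth=16
  - 153.81.112.0/20 clear@20

== LOOKUPS ==
["no-route","H1","H3","H1","H1","H4","H3","H1","H0","H4","H2"]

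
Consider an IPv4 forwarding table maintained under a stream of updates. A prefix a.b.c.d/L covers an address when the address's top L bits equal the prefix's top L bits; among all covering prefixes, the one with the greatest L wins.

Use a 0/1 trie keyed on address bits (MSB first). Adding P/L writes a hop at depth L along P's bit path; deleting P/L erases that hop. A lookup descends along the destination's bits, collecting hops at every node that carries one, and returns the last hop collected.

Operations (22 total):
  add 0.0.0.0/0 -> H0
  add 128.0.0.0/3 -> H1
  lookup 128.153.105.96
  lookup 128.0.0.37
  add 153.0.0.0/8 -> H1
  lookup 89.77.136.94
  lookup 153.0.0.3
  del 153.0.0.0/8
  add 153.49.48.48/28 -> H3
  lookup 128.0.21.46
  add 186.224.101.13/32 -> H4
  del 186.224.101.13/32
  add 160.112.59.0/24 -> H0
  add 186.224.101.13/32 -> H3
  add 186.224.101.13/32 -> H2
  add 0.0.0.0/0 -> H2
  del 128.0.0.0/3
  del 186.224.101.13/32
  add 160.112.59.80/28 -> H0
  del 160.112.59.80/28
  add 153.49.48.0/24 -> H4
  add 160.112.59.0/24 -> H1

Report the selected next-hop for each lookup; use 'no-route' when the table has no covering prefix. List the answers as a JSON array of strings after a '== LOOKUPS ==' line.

Trace:
  add 0.0.0.0/0 -> H0 at depth 0
  add 128.0.0.0/3 -> H1 at depth 3
  ? 128.153.105.96  path d0:H0→d1:-→d2:-→d3:H1  best=H1
  ? 128.0.0.37  path d0:H0→d1:-→d2:-→d3:H1  best=H1
  add 153.0.0.0/8 -> H1 at depth 8
  ? 89.77.136.94  path d0:H0  best=H0
  ? 153.0.0.3  path d0:H0→d1:-→d2:-→d3:H1→d4:-→d5:-→d6:-→d7:-→d8:H1  best=H1
  del 153.0.0.0/8 (clear depth 8)
  add 153.49.48.48/28 -> H3 at depth 28
  ? 128.0.21.46  path d0:H0→d1:-→d2:-→d3:H1  best=H1
  add 186.224.101.13/32 -> H4 at depth 32
  del 186.224.101.13/32 (clear depth 32)
  add 160.112.59.0/24 -> H0 at depth 24
  add 186.224.101.13/32 -> H3 at depth 32
  add 186.224.101.13/32 -> H2 at depth 32
  add 0.0.0.0/0 -> H2 at depth 0
  del 128.0.0.0/3 (clear depth 3)
  del 186.224.101.13/32 (clear depth 32)
  add 160.112.59.80/28 -> H0 at depth 28
  del 160.112.59.80/28 (clear depth 28)
  add 153.49.48.0/24 -> H4 at depth 24
  add 160.112.59.0/24 -> H1 at depth 24

== LOOKUPS ==
["H1","H1","H0","H1","H1"]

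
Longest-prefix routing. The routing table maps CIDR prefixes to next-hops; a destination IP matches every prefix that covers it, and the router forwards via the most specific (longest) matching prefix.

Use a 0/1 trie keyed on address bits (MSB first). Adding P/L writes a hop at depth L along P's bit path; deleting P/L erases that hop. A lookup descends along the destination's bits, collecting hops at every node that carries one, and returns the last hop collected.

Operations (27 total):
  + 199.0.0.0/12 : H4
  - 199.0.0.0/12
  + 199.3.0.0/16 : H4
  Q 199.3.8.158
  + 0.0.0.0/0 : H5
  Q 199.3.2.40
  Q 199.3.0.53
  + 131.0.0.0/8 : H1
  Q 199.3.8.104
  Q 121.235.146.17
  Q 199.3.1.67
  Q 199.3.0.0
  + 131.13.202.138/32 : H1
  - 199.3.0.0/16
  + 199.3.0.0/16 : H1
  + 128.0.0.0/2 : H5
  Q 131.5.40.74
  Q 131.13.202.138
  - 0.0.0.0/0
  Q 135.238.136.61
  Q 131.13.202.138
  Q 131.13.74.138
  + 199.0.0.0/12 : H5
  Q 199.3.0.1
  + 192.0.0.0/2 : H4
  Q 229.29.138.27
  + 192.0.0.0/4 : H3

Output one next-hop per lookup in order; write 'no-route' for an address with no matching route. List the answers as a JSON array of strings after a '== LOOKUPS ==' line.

Apply in order:
  add 199.0.0.0/12 -> H4 at depth 12
  del 199.0.0.0/12 (clear depth 12)
  add 199.3.0.0/16 -> H4 at depth 16
  lookup 199.3.8.158: bits 1100011100000011 walk d0:-→d1:-→d2:-→d3:-→d4:-→d5:-→d6:-→d7:-→d8:-→d9:-→d10:-→d11:-→d12:-→d13:-→d14:-→d15:-→d16:H4 -> H4
  add 0.0.0.0/0 -> H5 at depth 0
  lookup 199.3.2.40: bits 1100011100000011 walk d0:H5→d1:-→d2:-→d3:-→d4:-→d5:-→d6:-→d7:-→d8:-→d9:-→d10:-→d11:-→d12:-→d13:-→d14:-→d15:-→d16:H4 -> H4
  lookup 199.3.0.53: bits 1100011100000011 walk d0:H5→d1:-→d2:-→d3:-→d4:-→d5:-→d6:-→d7:-→d8:-→d9:-→d10:-→d11:-→d12:-→d13:-→d14:-→d15:-→d16:H4 -> H4
  add 131.0.0.0/8 -> H1 at depth 8
  lookup 199.3.8.104: bits 1100011100000011 walk d0:H5→d1:-→d2:-→d3:-→d4:-→d5:-→d6:-→d7:-→d8:-→d9:-→d10:-→d11:-→d12:-→d13:-→d14:-→d15:-→d16:H4 -> H4
  lookup 121.235.146.17: bits ε walk d0:H5 -> H5
  lookup 199.3.1.67: bits 1100011100000011 walk d0:H5→d1:-→d2:-→d3:-→d4:-→d5:-→d6:-→d7:-→d8:-→d9:-→d10:-→d11:-→d12:-→d13:-→d14:-→d15:-→d16:H4 -> H4
  lookup 199.3.0.0: bits 1100011100000011 walk d0:H5→d1:-→d2:-→d3:-→d4:-→d5:-→d6:-→d7:-→d8:-→d9:-→d10:-→d11:-→d12:-→d13:-→d14:-→d15:-→d16:H4 -> H4
  add 131.13.202.138/32 -> H1 at depth 32
  del 199.3.0.0/16 (clear depth 16)
  add 199.3.0.0/16 -> H1 at depth 16
  add 128.0.0.0/2 -> H5 at depth 2
  lookup 131.5.40.74: bits 100000110000 walk d0:H5→d1:-→d2:H5→d3:-→d4:-→d5:-→d6:-→d7:-→d8:H1→d9:-→d10:-→d11:-→d12:- -> H1
  lookup 131.13.202.138: bits 10000011000011011100101010001010 walk d0:H5→d1:-→d2:H5→d3:-→d4:-→d5:-→d6:-→d7:-→d8:H1→d9:-→d10:-→d11:-→d12:-→d13:-→d14:-→d15:-→d16:-→d17:-→d18:-→d19:-→d20:-→d21:-→d22:-→d23:-→d24:-→d25:-→d26:-→d27:-→d28:-→d29:-→d30:-→d31:-→d32:H1 -> H1
  del 0.0.0.0/0 (clear depth 0)
  lookup 135.238.136.61: bits 10000 walk d0:-→d1:-→d2:H5→d3:-→d4:-→d5:- -> H5
  lookup 131.13.202.138: bits 10000011000011011100101010001010 walk d0:-→d1:-→d2:H5→d3:-→d4:-→d5:-→d6:-→d7:-→d8:H1→d9:-→d10:-→d11:-→d12:-→d13:-→d14:-→d15:-→d16:-→d17:-→d18:-→d19:-→d20:-→d21:-→d22:-→d23:-→d24:-→d25:-→d26:-→d27:-→d28:-→d29:-→d30:-→d31:-→d32:H1 -> H1
  lookup 131.13.74.138: bits 1000001100001101 walk d0:-→d1:-→d2:H5→d3:-→d4:-→d5:-→d6:-→d7:-→d8:H1→d9:-→d10:-→d11:-→d12:-→d13:-→d14:-→d15:-→d16:- -> H1
  add 199.0.0.0/12 -> H5 at depth 12
  lookup 199.3.0.1: bits 1100011100000011 walk d0:-→d1:-→d2:-→d3:-→d4:-→d5:-→d6:-→d7:-→d8:-→d9:-→d10:-→d11:-→d12:H5→d13:-→d14:-→d15:-→d16:H1 -> H1
  add 192.0.0.0/2 -> H4 at depth 2
  lookup 229.29.138.27: bits 11 walk d0:-→d1:-→d2:H4 -> H4
  add 192.0.0.0/4 -> H3 at depth 4

== LOOKUPS ==
["H4","H4","H4","H4","H5","H4","H4","H1","H1","H5","H1","H1","H1","H4"]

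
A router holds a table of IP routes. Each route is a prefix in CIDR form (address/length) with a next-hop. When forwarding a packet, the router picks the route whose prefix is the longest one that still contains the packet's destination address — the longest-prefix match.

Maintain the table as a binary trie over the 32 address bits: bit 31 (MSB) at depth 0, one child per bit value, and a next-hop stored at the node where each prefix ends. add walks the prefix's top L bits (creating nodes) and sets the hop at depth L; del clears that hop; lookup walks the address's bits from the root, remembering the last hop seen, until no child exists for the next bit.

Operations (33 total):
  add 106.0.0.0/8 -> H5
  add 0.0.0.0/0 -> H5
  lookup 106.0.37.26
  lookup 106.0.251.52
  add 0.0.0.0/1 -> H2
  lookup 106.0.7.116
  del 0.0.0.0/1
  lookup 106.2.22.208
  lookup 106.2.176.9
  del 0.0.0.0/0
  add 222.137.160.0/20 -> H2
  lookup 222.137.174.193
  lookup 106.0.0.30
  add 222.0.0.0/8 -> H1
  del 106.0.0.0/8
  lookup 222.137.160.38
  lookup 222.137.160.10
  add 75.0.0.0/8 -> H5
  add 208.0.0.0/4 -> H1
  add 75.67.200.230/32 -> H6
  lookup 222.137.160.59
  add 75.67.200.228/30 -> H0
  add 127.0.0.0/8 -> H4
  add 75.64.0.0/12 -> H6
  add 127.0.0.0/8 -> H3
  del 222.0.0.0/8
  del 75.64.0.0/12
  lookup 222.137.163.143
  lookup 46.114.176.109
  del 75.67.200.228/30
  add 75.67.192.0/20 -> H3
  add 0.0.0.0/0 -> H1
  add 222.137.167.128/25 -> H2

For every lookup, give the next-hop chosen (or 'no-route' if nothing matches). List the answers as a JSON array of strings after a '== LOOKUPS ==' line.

Process each operation:
  + 106.0.0.0/8 (H5) depth=8
  + 0.0.0.0/0 (H5) depth=0
  ? 106.0.37.26  path d0:H5→d1:-→d2:-→d3:-→d4:-→d5:-→d6:-→d7:-→d8:H5  best=H5
  ? 106.0.251.52  path d0:H5→d1:-→d2:-→d3:-→d4:-→d5:-→d6:-→d7:-→d8:H5  best=H5
  + 0.0.0.0/1 (H2) depth=1
  ? 106.0.7.116  path d0:H5→d1:H2→d2:-→d3:-→d4:-→d5:-→d6:-→d7:-→d8:H5  best=H5
  - 0.0.0.0/1 clear@1
  ? 106.2.22.208  path d0:H5→d1:-→d2:-→d3:-→d4:-→d5:-→d6:-→d7:-→d8:H5  best=H5
  ? 106.2.176.9  path d0:H5→d1:-→d2:-→d3:-→d4:-→d5:-→d6:-→d7:-→d8:H5  best=H5
  - 0.0.0.0/0 clear@0
  + 222.137.160.0/20 (H2) depth=20
  ? 222.137.174.193  path d0:-→d1:-→d2:-→d3:-→d4:-→d5:-→d6:-→d7:-→d8:-→d9:-→d10:-→d11:-→d12:-→d13:-→d14:-→d15:-→d16:-→d17:-→d18:-→d19:-→d20:H2  best=H2
  ? 106.0.0.30  path d0:-→d1:-→d2:-→d3:-→d4:-→d5:-→d6:-→d7:-→d8:H5  best=H5
  + 222.0.0.0/8 (H1) depth=8
  - 106.0.0.0/8 clear@8
  ? 222.137.160.38  path d0:-→d1:-→d2:-→d3:-→d4:-→d5:-→d6:-→d7:-→d8:H1→d9:-→d10:-→d11:-→d12:-→d13:-→d14:-→d15:-→d16:-→d17:-→d18:-→d19:-→d20:H2  best=H2
  ? 222.137.160.10  path d0:-→d1:-→d2:-→d3:-→d4:-→d5:-→d6:-→d7:-→d8:H1→d9:-→d10:-→d11:-→d12:-→d13:-→d14:-→d15:-→d16:-→d17:-→d18:-→d19:-→d20:H2  best=H2
  + 75.0.0.0/8 (H5) depth=8
  + 208.0.0.0/4 (H1) depth=4
  + 75.67.200.230/32 (H6) depth=32
  ? 222.137.160.59  path d0:-→d1:-→d2:-→d3:-→d4:H1→d5:-→d6:-→d7:-→d8:H1→d9:-→d10:-→d11:-→d12:-→d13:-→d14:-→d15:-→d16:-→d17:-→d18:-→d19:-→d20:H2  best=H2
  + 75.67.200.228/30 (H0) depth=30
  + 127.0.0.0/8 (H4) depth=8
  + 75.64.0.0/12 (H6) depth=12
  + 127.0.0.0/8 (H3) depth=8
  - 222.0.0.0/8 clear@8
  - 75.64.0.0/12 clear@12
  ? 222.137.163.143  path d0:-→d1:-→d2:-→d3:-→d4:H1→d5:-→d6:-→d7:-→d8:-→d9:-→d10:-→d11:-→d12:-→d13:-→d14:-→d15:-→d16:-→d17:-→d18:-→d19:-→d20:H2  best=H2
  ? 46.114.176.109  path d0:-→d1:-  best=no-route
  - 75.67.200.228/30 clear@30
  + 75.67.192.0/20 (H3) depth=20
  + 0.0.0.0/0 (H1) depth=0
  + 222.137.167.128/25 (H2) depth=25

== LOOKUPS ==
["H5","H5","H5","H5","H5","H2","H5","H2","H2","H2","H2","no-route"]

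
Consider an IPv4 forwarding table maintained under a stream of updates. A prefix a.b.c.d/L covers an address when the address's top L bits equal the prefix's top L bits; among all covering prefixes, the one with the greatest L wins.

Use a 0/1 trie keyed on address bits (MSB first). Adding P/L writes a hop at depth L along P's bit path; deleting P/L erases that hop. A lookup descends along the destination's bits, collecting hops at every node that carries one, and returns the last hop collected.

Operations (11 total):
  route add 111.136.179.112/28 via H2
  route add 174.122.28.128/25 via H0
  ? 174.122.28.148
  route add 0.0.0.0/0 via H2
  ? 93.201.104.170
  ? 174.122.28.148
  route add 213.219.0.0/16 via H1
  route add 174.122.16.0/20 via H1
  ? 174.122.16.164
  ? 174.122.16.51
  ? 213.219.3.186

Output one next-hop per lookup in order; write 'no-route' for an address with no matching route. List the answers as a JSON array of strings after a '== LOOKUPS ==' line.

Trace:
  add 111.136.179.112/28 -> H2 at depth 28
  add 174.122.28.128/25 -> H0 at depth 25
  lookup 174.122.28.148: bits 1010111001111010000111001 walk d0:-→d1:-→d2:-→d3:-→d4:-→d5:-→d6:-→d7:-→d8:-→d9:-→d10:-→d11:-→d12:-→d13:-→d14:-→d15:-→d16:-→d17:-→d18:-→d19:-→d20:-→d21:-→d22:-→d23:-→d24:-→d25:H0 -> H0
  add 0.0.0.0/0 -> H2 at depth 0
  lookup 93.201.104.170: bits 01 walk d0:H2→d1:-→d2:- -> H2
  lookup 174.122.28.148: bits 1010111001111010000111001 walk d0:H2→d1:-→d2:-→d3:-→d4:-→d5:-→d6:-→d7:-→d8:-→d9:-→d10:-→d11:-→d12:-→d13:-→d14:-→d15:-→d16:-→d17:-→d18:-→d19:-→d20:-→d21:-→d22:-→d23:-→d24:-→d25:H0 -> H0
  add 213.219.0.0/16 -> H1 at depth 16
  add 174.122.16.0/20 -> H1 at depth 20
  lookup 174.122.16.164: bits 10101110011110100001 walk d0:H2→d1:-→d2:-→d3:-→d4:-→d5:-→d6:-→d7:-→d8:-→d9:-→d10:-→d11:-→d12:-→d13:-→d14:-→d15:-→d16:-→d17:-→d18:-→d19:-→d20:H1 -> H1
  lookup 174.122.16.51: bits 10101110011110100001 walk d0:H2→d1:-→d2:-→d3:-→d4:-→d5:-→d6:-→d7:-→d8:-→d9:-→d10:-→d11:-→d12:-→d13:-→d14:-→d15:-→d16:-→d17:-→d18:-→d19:-→d20:H1 -> H1
  lookup 213.219.3.186: bits 1101010111011011 walk d0:H2→d1:-→d2:-→d3:-→d4:-→d5:-→d6:-→d7:-→d8:-→d9:-→d10:-→d11:-→d12:-→d13:-→d14:-→d15:-→d16:H1 -> H1

== LOOKUPS ==
["H0","H2","H0","H1","H1","H1"]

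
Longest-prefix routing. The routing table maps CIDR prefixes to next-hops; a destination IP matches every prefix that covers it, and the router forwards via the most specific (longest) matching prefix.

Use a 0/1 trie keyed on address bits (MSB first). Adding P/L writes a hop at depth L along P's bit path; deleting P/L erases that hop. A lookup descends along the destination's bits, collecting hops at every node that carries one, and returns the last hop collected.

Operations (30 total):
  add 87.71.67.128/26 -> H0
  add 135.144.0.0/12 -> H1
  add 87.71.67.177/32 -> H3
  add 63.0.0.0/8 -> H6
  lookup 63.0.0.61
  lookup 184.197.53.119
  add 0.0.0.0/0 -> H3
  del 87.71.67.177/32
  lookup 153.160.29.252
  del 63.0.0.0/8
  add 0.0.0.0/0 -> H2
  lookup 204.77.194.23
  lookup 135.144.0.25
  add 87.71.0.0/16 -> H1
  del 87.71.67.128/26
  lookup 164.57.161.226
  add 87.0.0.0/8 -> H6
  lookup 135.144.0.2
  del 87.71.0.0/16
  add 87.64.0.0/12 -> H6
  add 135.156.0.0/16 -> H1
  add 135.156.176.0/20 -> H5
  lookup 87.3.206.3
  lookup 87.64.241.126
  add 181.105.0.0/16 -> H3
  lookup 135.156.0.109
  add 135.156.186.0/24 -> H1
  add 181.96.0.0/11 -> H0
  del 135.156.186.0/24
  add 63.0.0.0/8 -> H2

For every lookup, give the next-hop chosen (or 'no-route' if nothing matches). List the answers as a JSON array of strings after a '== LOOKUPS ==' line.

Process each operation:
  + 87.71.67.128/26 (H0) depth=26
  + 135.144.0.0/12 (H1) depth=12
  + 87.71.67.177/32 (H3) depth=32
  + 63.0.0.0/8 (H6) depth=8
  Q 63.0.0.61: descend 00111111 ; hops seen [H6] ; pick H6
  Q 184.197.53.119: descend 10 ; hops seen [∅] ; pick no-route
  + 0.0.0.0/0 (H3) depth=0
  - 87.71.67.177/32 clear@32
  Q 153.160.29.252: descend 100 ; hops seen [H3] ; pick H3
  - 63.0.0.0/8 clear@8
  + 0.0.0.0/0 (H2) depth=0
  Q 204.77.194.23: descend 1 ; hops seen [H2] ; pick H2
  Q 135.144.0.25: descend 100001111001 ; hops seen [H2,H1] ; pick H1
  + 87.71.0.0/16 (H1) depth=16
  - 87.71.67.128/26 clear@26
  Q 164.57.161.226: descend 10 ; hops seen [H2] ; pick H2
  + 87.0.0.0/8 (H6) depth=8
  Q 135.144.0.2: descend 100001111001 ; hops seen [H2,H1] ; pick H1
  - 87.71.0.0/16 clear@16
  + 87.64.0.0/12 (H6) depth=12
  + 135.156.0.0/16 (H1) depth=16
  + 135.156.176.0/20 (H5) depth=20
  Q 87.3.206.3: descend 010101110 ; hops seen [H2,H6] ; pick H6
  Q 87.64.241.126: descend 0101011101000 ; hops seen [H2,H6,H6] ; pick H6
  + 181.105.0.0/16 (H3) depth=16
  Q 135.156.0.109: descend 1000011110011100 ; hops seen [H2,H1,H1] ; pick H1
  + 135.156.186.0/24 (H1) depth=24
  + 181.96.0.0/11 (H0) depth=11
  - 135.156.186.0/24 clear@24
  + 63.0.0.0/8 (H2) depth=8

== LOOKUPS ==
["H6","no-route","H3","H2","H1","H2","H1","H6","H6","H1"]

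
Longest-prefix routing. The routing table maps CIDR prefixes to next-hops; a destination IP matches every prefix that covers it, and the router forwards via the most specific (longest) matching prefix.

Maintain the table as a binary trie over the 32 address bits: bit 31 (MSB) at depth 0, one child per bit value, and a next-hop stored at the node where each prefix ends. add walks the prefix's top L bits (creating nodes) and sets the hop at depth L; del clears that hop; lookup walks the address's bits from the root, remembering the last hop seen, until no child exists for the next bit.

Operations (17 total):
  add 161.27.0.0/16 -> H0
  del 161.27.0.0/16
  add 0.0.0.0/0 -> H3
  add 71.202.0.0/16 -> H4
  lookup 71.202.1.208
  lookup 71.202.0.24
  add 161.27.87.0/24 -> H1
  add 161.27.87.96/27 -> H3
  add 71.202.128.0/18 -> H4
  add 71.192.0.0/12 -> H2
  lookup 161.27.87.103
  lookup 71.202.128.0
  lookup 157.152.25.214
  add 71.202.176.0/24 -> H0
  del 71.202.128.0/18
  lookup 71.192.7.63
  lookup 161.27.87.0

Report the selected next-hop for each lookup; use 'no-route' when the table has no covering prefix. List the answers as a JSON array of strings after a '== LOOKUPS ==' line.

Trace:
  + 161.27.0.0/16 (H0) depth=16
  - 161.27.0.0/16 clear@16
  + 0.0.0.0/0 (H3) depth=0
  + 71.202.0.0/16 (H4) depth=16
  Q 71.202.1.208: descend 0100011111001010 ; hops seen [H3,H4] ; pick H4
  Q 71.202.0.24: descend 0100011111001010 ; hops seen [H3,H4] ; pick H4
  + 161.27.87.0/24 (H1) depth=24
  + 161.27.87.96/27 (H3) depth=27
  + 71.202.128.0/18 (H4) depth=18
  + 71.192.0.0/12 (H2) depth=12
  Q 161.27.87.103: descend 101000010001101101010111011 ; hops seen [H3,H1,H3] ; pick H3
  Q 71.202.128.0: descend 010001111100101010 ; hops seen [H3,H2,H4,H4] ; pick H4
  Q 157.152.25.214: descend 10 ; hops seen [H3] ; pick H3
  + 71.202.176.0/24 (H0) depth=24
  - 71.202.128.0/18 clear@18
  Q 71.192.7.63: descend 010001111100 ; hops seen [H3,H2] ; pick H2
  Q 161.27.87.0: descend 1010000100011011010101110 ; hops seen [H3,H1] ; pick H1

== LOOKUPS ==
["H4","H4","H3","H4","H3","H2","H1"]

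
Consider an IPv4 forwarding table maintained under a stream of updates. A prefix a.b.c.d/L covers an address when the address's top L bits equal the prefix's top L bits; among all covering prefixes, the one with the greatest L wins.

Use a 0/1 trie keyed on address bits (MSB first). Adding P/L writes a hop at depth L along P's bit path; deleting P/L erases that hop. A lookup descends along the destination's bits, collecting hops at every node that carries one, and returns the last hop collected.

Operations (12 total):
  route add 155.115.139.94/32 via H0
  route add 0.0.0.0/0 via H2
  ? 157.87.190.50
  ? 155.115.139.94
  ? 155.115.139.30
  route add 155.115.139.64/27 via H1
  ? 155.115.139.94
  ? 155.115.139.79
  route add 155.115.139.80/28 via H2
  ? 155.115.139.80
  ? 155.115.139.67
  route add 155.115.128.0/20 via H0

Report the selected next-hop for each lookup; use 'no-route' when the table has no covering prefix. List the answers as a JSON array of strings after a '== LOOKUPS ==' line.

Process each operation:
  add 155.115.139.94/32 -> H0 at depth 32
  add 0.0.0.0/0 -> H2 at depth 0
  Q 157.87.190.50: descend 10011 ; hops seen [H2] ; pick H2
  Q 155.115.139.94: descend 10011011011100111000101101011110 ; hops seen [H2,H0] ; pick H0
  Q 155.115.139.30: descend 1001101101110011100010110 ; hops seen [H2] ; pick H2
  add 155.115.139.64/27 -> H1 at depth 27
  Q 155.115.139.94: descend 10011011011100111000101101011110 ; hops seen [H2,H1,H0] ; pick H0
  Q 155.115.139.79: descend 100110110111001110001011010 ; hops seen [H2,H1] ; pick H1
  add 155.115.139.80/28 -> H2 at depth 28
  Q 155.115.139.80: descend 1001101101110011100010110101 ; hops seen [H2,H1,H2] ; pick H2
  Q 155.115.139.67: descend 100110110111001110001011010 ; hops seen [H2,H1] ; pick H1
  add 155.115.128.0/20 -> H0 at depth 20

== LOOKUPS ==
["H2","H0","H2","H0","H1","H2","H1"]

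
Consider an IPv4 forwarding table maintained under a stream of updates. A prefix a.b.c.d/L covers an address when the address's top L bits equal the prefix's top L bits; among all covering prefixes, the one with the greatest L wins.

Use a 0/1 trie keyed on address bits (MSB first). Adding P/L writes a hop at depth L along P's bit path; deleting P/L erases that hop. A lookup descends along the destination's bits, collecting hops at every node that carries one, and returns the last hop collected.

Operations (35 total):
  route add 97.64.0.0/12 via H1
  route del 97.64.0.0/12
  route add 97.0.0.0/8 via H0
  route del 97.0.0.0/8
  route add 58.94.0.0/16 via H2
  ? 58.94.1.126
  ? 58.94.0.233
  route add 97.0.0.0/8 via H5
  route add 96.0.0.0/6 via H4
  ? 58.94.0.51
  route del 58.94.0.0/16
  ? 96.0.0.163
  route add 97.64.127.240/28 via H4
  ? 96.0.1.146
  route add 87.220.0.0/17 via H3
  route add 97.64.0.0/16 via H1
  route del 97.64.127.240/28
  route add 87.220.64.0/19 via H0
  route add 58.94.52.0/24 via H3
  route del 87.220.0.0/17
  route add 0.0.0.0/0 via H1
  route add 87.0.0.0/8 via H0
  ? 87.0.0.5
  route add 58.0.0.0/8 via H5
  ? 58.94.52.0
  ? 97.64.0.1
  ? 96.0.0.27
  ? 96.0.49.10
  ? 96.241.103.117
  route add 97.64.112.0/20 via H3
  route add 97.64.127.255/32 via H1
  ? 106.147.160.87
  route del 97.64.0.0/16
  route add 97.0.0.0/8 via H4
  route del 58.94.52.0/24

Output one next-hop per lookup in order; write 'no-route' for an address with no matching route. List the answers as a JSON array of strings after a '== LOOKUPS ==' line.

Process each operation:
  add 97.64.0.0/12 -> H1 at depth 12
  - 97.64.0.0/12 clear@12
  add 97.0.0.0/8 -> H0 at depth 8
  - 97.0.0.0/8 clear@8
  add 58.94.0.0/16 -> H2 at depth 16
  ? 58.94.1.126  path d0:-→d1:-→d2:-→d3:-→d4:-→d5:-→d6:-→d7:-→d8:-→d9:-→d10:-→d11:-→d12:-→d13:-→d14:-→d15:-→d16:H2  best=H2
  ? 58.94.0.233  path d0:-→d1:-→d2:-→d3:-→d4:-→d5:-→d6:-→d7:-→d8:-→d9:-→d10:-→d11:-→d12:-→d13:-→d14:-→d15:-→d16:H2  best=H2
  add 97.0.0.0/8 -> H5 at depth 8
  add 96.0.0.0/6 -> H4 at depth 6
  ? 58.94.0.51  path d0:-→d1:-→d2:-→d3:-→d4:-→d5:-→d6:-→d7:-→d8:-→d9:-→d10:-→d11:-→d12:-→d13:-→d14:-→d15:-→d16:H2  best=H2
  - 58.94.0.0/16 clear@16
  ? 96.0.0.163  path d0:-→d1:-→d2:-→d3:-→d4:-→d5:-→d6:H4→d7:-  best=H4
  add 97.64.127.240/28 -> H4 at depth 28
  ? 96.0.1.146  path d0:-→d1:-→d2:-→d3:-→d4:-→d5:-→d6:H4→d7:-  best=H4
  add 87.220.0.0/17 -> H3 at depth 17
  add 97.64.0.0/16 -> H1 at depth 16
  - 97.64.127.240/28 clear@28
  add 87.220.64.0/19 -> H0 at depth 19
  add 58.94.52.0/24 -> H3 at depth 24
  - 87.220.0.0/17 clear@17
  add 0.0.0.0/0 -> H1 at depth 0
  add 87.0.0.0/8 -> H0 at depth 8
  ? 87.0.0.5  path d0:H1→d1:-→d2:-→d3:-→d4:-→d5:-→d6:-→d7:-→d8:H0  best=H0
  add 58.0.0.0/8 -> H5 at depth 8
  ? 58.94.52.0  path d0:H1→d1:-→d2:-→d3:-→d4:-→d5:-→d6:-→d7:-→d8:H5→d9:-→d10:-→d11:-→d12:-→d13:-→d14:-→d15:-→d16:-→d17:-→d18:-→d19:-→d20:-→d21:-→d22:-→d23:-→d24:H3  best=H3
  ? 97.64.0.1  path d0:H1→d1:-→d2:-→d3:-→d4:-→d5:-→d6:H4→d7:-→d8:H5→d9:-→d10:-→d11:-→d12:-→d13:-→d14:-→d15:-→d16:H1→d17:-  best=H1
  ? 96.0.0.27  path d0:H1→d1:-→d2:-→d3:-→d4:-→d5:-→d6:H4→d7:-  best=H4
  ? 96.0.49.10  path d0:H1→d1:-→d2:-→d3:-→d4:-→d5:-→d6:H4→d7:-  best=H4
  ? 96.241.103.117  path d0:H1→d1:-→d2:-→d3:-→d4:-→d5:-→d6:H4→d7:-  best=H4
  add 97.64.112.0/20 -> H3 at depth 20
  add 97.64.127.255/32 -> H1 at depth 32
  ? 106.147.160.87  path d0:H1→d1:-→d2:-→d3:-→d4:-  best=H1
  - 97.64.0.0/16 clear@16
  add 97.0.0.0/8 -> H4 at depth 8
  - 58.94.52.0/24 clear@24

== LOOKUPS ==
["H2","H2","H2","H4","H4","H0","H3","H1","H4","H4","H4","H1"]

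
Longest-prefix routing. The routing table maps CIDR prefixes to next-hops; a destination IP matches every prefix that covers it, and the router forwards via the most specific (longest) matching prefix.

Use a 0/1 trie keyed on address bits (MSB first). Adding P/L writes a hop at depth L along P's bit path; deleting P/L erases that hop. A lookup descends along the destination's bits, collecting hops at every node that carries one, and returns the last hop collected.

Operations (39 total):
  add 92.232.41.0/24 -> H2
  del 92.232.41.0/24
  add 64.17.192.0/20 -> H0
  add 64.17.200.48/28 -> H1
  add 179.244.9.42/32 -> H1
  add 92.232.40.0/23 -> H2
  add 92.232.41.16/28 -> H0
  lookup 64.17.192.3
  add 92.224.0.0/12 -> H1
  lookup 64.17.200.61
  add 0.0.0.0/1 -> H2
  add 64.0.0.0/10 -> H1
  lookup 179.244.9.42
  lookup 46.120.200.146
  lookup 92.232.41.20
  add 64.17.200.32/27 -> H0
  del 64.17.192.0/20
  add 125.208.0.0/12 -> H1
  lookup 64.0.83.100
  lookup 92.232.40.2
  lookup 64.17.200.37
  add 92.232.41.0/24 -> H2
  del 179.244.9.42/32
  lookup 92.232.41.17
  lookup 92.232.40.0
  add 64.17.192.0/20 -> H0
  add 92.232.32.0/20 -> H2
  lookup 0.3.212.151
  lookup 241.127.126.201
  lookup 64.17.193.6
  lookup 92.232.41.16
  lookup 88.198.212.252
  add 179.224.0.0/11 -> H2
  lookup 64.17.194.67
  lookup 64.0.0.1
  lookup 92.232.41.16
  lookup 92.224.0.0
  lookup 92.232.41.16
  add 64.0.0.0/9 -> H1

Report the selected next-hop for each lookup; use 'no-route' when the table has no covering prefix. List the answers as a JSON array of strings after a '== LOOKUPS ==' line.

Trace:
  add 92.232.41.0/24 -> H2 at depth 24
  - 92.232.41.0/24 clear@24
  add 64.17.192.0/20 -> H0 at depth 20
  add 64.17.200.48/28 -> H1 at depth 28
  add 179.244.9.42/32 -> H1 at depth 32
  add 92.232.40.0/23 -> H2 at depth 23
  add 92.232.41.16/28 -> H0 at depth 28
  lookup 64.17.192.3: bits 01000000000100011100 walk d0:-→d1:-→d2:-→d3:-→d4:-→d5:-→d6:-→d7:-→d8:-→d9:-→d10:-→d11:-→d12:-→d13:-→d14:-→d15:-→d16:-→d17:-→d18:-→d19:-→d20:H0 -> H0
  add 92.224.0.0/12 -> H1 at depth 12
  lookup 64.17.200.61: bits 0100000000010001110010000011 walk d0:-→d1:-→d2:-→d3:-→d4:-→d5:-→d6:-→d7:-→d8:-→d9:-→d10:-→d11:-→d12:-→d13:-→d14:-→d15:-→d16:-→d17:-→d18:-→d19:-→d20:H0→d21:-→d22:-→d23:-→d24:-→d25:-→d26:-→d27:-→d28:H1 -> H1
  add 0.0.0.0/1 -> H2 at depth 1
  add 64.0.0.0/10 -> H1 at depth 10
  lookup 179.244.9.42: bits 10110011111101000000100100101010 walk d0:-→d1:-→d2:-→d3:-→d4:-→d5:-→d6:-→d7:-→d8:-→d9:-→d10:-→d11:-→d12:-→d13:-→d14:-→d15:-→d16:-→d17:-→d18:-→d19:-→d20:-→d21:-→d22:-→d23:-→d24:-→d25:-→d26:-→d27:-→d28:-→d29:-→d30:-→d31:-→d32:H1 -> H1
  lookup 46.120.200.146: bits 0 walk d0:-→d1:H2 -> H2
  lookup 92.232.41.20: bits 0101110011101000001010010001 walk d0:-→d1:H2→d2:-→d3:-→d4:-→d5:-→d6:-→d7:-→d8:-→d9:-→d10:-→d11:-→d12:H1→d13:-→d14:-→d15:-→d16:-→d17:-→d18:-→d19:-→d20:-→d21:-→d22:-→d23:H2→d24:-→d25:-→d26:-→d27:-→d28:H0 -> H0
  add 64.17.200.32/27 -> H0 at depth 27
  - 64.17.192.0/20 clear@20
  add 125.208.0.0/12 -> H1 at depth 12
  lookup 64.0.83.100: bits 01000000000 walk d0:-→d1:H2→d2:-→d3:-→d4:-→d5:-→d6:-→d7:-→d8:-→d9:-→d10:H1→d11:- -> H1
  lookup 92.232.40.2: bits 01011100111010000010100 walk d0:-→d1:H2→d2:-→d3:-→d4:-→d5:-→d6:-→d7:-→d8:-→d9:-→d10:-→d11:-→d12:H1→d13:-→d14:-→d15:-→d16:-→d17:-→d18:-→d19:-→d20:-→d21:-→d22:-→d23:H2 -> H2
  lookup 64.17.200.37: bits 010000000001000111001000001 walk d0:-→d1:H2→d2:-→d3:-→d4:-→d5:-→d6:-→d7:-→d8:-→d9:-→d10:H1→d11:-→d12:-→d13:-→d14:-→d15:-→d16:-→d17:-→d18:-→d19:-→d20:-→d21:-→d22:-→d23:-→d24:-→d25:-→d26:-→d27:H0 -> H0
  add 92.232.41.0/24 -> H2 at depth 24
  - 179.244.9.42/32 clear@32
  lookup 92.232.41.17: bits 0101110011101000001010010001 walk d0:-→d1:H2→d2:-→d3:-→d4:-→d5:-→d6:-→d7:-→d8:-→d9:-→d10:-→d11:-→d12:H1→d13:-→d14:-→d15:-→d16:-→d17:-→d18:-→d19:-→d20:-→d21:-→d22:-→d23:H2→d24:H2→d25:-→d26:-→d27:-→d28:H0 -> H0
  lookup 92.232.40.0: bits 01011100111010000010100 walk d0:-→d1:H2→d2:-→d3:-→d4:-→d5:-→d6:-→d7:-→d8:-→d9:-→d10:-→d11:-→d12:H1→d13:-→d14:-→d15:-→d16:-→d17:-→d18:-→d19:-→d20:-→d21:-→d22:-→d23:H2 -> H2
  add 64.17.192.0/20 -> H0 at depth 20
  add 92.232.32.0/20 -> H2 at depth 20
  lookup 0.3.212.151: bits 0 walk d0:-→d1:H2 -> H2
  lookup 241.127.126.201: bits 1 walk d0:-→d1:- -> no-route
  lookup 64.17.193.6: bits 01000000000100011100 walk d0:-→d1:H2→d2:-→d3:-→d4:-→d5:-→d6:-→d7:-→d8:-→d9:-→d10:H1→d11:-→d12:-→d13:-→d14:-→d15:-→d16:-→d17:-→d18:-→d19:-→d20:H0 -> H0
  lookup 92.232.41.16: bits 0101110011101000001010010001 walk d0:-→d1:H2→d2:-→d3:-→d4:-→d5:-→d6:-→d7:-→d8:-→d9:-→d10:-→d11:-→d12:H1→d13:-→d14:-→d15:-→d16:-→d17:-→d18:-→d19:-→d20:H2→d21:-→d22:-→d23:H2→d24:H2→d25:-→d26:-→d27:-→d28:H0 -> H0
  lookup 88.198.212.252: bits 01011 walk d0:-→d1:H2→d2:-→d3:-→d4:-→d5:- -> H2
  add 179.224.0.0/11 -> H2 at depth 11
  lookup 64.17.194.67: bits 01000000000100011100 walk d0:-→d1:H2→d2:-→d3:-→d4:-→d5:-→d6:-→d7:-→d8:-→d9:-→d10:H1→d11:-→d12:-→d13:-→d14:-→d15:-→d16:-→d17:-→d18:-→d19:-→d20:H0 -> H0
  lookup 64.0.0.1: bits 01000000000 walk d0:-→d1:H2→d2:-→d3:-→d4:-→d5:-→d6:-→d7:-→d8:-→d9:-→d10:H1→d11:- -> H1
  lookup 92.232.41.16: bits 0101110011101000001010010001 walk d0:-→d1:H2→d2:-→d3:-→d4:-→d5:-→d6:-→d7:-→d8:-→d9:-→d10:-→d11:-→d12:H1→d13:-→d14:-→d15:-→d16:-→d17:-→d18:-→d19:-→d20:H2→d21:-→d22:-→d23:H2→d24:H2→d25:-→d26:-→d27:-→d28:H0 -> H0
  lookup 92.224.0.0: bits 010111001110 walk d0:-→d1:H2→d2:-→d3:-→d4:-→d5:-→d6:-→d7:-→d8:-→d9:-→d10:-→d11:-→d12:H1 -> H1
  lookup 92.232.41.16: bits 0101110011101000001010010001 walk d0:-→d1:H2→d2:-→d3:-→d4:-→d5:-→d6:-→d7:-→d8:-→d9:-→d10:-→d11:-→d12:H1→d13:-→d14:-→d15:-→d16:-→d17:-→d18:-→d19:-→d20:H2→d21:-→d22:-→d23:H2→d24:H2→d25:-→d26:-→d27:-→d28:H0 -> H0
  add 64.0.0.0/9 -> H1 at depth 9

== LOOKUPS ==
["H0","H1","H1","H2","H0","H1","H2","H0","H0","H2","H2","no-route","H0","H0","H2","H0","H1","H0","H1","H0"]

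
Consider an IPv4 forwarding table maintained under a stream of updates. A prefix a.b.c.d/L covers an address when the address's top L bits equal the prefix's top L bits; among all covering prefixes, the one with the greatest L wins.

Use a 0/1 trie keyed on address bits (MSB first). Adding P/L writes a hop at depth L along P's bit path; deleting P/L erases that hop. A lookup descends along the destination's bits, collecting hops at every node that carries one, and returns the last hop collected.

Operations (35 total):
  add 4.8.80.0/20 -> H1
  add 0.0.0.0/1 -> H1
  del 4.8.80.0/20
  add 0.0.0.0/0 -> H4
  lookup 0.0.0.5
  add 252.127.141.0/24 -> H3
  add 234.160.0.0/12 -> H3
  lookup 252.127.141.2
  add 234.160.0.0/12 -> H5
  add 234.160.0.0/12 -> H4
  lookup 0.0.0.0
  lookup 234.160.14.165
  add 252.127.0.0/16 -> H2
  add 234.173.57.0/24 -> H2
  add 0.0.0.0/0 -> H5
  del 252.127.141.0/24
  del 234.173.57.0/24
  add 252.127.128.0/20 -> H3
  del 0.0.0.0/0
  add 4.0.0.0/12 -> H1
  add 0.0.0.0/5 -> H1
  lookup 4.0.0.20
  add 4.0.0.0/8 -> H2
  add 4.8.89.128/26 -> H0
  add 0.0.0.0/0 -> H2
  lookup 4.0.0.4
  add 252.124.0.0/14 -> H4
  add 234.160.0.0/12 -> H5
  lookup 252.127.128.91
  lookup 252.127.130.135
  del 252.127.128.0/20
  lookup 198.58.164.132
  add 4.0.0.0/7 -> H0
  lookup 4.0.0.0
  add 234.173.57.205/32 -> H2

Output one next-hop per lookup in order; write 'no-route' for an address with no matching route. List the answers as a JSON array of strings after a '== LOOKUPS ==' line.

Apply in order:
  + 4.8.80.0/20 (H1) depth=20
  + 0.0.0.0/1 (H1) depth=1
  - 4.8.80.0/20 clear@20
  + 0.0.0.0/0 (H4) depth=0
  Q 0.0.0.5: descend 00000 ; hops seen [H4,H1] ; pick H1
  + 252.127.141.0/24 (H3) depth=24
  + 234.160.0.0/12 (H3) depth=12
  Q 252.127.141.2: descend 111111000111111110001101 ; hops seen [H4,H3] ; pick H3
  + 234.160.0.0/12 (H5) depth=12
  + 234.160.0.0/12 (H4) depth=12
  Q 0.0.0.0: descend 00000 ; hops seen [H4,H1] ; pick H1
  Q 234.160.14.165: descend 111010101010 ; hops seen [H4,H4] ; pick H4
  + 252.127.0.0/16 (H2) depth=16
  + 234.173.57.0/24 (H2) depth=24
  + 0.0.0.0/0 (H5) depth=0
  - 252.127.141.0/24 clear@24
  - 234.173.57.0/24 clear@24
  + 252.127.128.0/20 (H3) depth=20
  - 0.0.0.0/0 clear@0
  + 4.0.0.0/12 (H1) depth=12
  + 0.0.0.0/5 (H1) depth=5
  Q 4.0.0.20: descend 000001000000 ; hops seen [H1,H1,H1] ; pick H1
  + 4.0.0.0/8 (H2) depth=8
  + 4.8.89.128/26 (H0) depth=26
  + 0.0.0.0/0 (H2) depth=0
  Q 4.0.0.4: descend 000001000000 ; hops seen [H2,H1,H1,H2,H1] ; pick H1
  + 252.124.0.0/14 (H4) depth=14
  + 234.160.0.0/12 (H5) depth=12
  Q 252.127.128.91: descend 11111100011111111000 ; hops seen [H2,H4,H2,H3] ; pick H3
  Q 252.127.130.135: descend 11111100011111111000 ; hops seen [H2,H4,H2,H3] ; pick H3
  - 252.127.128.0/20 clear@20
  Q 198.58.164.132: descend 11 ; hops seen [H2] ; pick H2
  + 4.0.0.0/7 (H0) depth=7
  Q 4.0.0.0: descend 000001000000 ; hops seen [H2,H1,H1,H0,H2,H1] ; pick H1
  + 234.173.57.205/32 (H2) depth=32

== LOOKUPS ==
["H1","H3","H1","H4","H1","H1","H3","H3","H2","H1"]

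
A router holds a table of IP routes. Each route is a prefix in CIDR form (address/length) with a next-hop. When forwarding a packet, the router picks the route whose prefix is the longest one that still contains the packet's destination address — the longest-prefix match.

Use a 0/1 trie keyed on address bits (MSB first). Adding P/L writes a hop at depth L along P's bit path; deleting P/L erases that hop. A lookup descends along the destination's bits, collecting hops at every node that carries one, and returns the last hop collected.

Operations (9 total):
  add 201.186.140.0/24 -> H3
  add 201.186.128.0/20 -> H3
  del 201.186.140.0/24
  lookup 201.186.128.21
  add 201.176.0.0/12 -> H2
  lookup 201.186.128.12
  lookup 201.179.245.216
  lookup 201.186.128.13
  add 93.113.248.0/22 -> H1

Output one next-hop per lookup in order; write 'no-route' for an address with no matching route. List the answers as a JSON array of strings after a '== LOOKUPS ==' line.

Trace:
  + 201.186.140.0/24 (H3) depth=24
  + 201.186.128.0/20 (H3) depth=20
  del 201.186.140.0/24 (clear depth 24)
  Q 201.186.128.21: descend 11001001101110101000 ; hops seen [H3] ; pick H3
  + 201.176.0.0/12 (H2) depth=12
  Q 201.186.128.12: descend 11001001101110101000 ; hops seen [H2,H3] ; pick H3
  Q 201.179.245.216: descend 110010011011 ; hops seen [H2] ; pick H2
  Q 201.186.128.13: descend 11001001101110101000 ; hops seen [H2,H3] ; pick H3
  + 93.113.248.0/22 (H1) depth=22

== LOOKUPS ==
["H3","H3","H2","H3"]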